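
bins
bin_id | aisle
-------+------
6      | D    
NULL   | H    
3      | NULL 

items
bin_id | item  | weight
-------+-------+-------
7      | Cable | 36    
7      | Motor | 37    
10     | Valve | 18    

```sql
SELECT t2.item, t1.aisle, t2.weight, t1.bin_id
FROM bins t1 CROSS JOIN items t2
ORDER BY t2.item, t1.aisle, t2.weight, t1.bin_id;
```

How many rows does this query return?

CROSS JOIN pairs every row of `bins` with every row of `items`: 3 × 3 = 9 rows.

9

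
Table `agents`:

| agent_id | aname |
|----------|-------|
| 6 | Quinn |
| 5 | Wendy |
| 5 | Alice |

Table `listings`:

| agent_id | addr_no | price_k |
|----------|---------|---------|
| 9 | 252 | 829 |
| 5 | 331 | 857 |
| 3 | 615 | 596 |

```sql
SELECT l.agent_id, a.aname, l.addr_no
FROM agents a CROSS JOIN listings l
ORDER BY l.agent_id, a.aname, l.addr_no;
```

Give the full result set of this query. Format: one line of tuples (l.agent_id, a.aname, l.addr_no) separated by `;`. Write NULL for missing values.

CROSS JOIN pairs every row of `agents` with every row of `listings`: 3 × 3 = 9 rows.

(3, Alice, 615); (3, Quinn, 615); (3, Wendy, 615); (5, Alice, 331); (5, Quinn, 331); (5, Wendy, 331); (9, Alice, 252); (9, Quinn, 252); (9, Wendy, 252)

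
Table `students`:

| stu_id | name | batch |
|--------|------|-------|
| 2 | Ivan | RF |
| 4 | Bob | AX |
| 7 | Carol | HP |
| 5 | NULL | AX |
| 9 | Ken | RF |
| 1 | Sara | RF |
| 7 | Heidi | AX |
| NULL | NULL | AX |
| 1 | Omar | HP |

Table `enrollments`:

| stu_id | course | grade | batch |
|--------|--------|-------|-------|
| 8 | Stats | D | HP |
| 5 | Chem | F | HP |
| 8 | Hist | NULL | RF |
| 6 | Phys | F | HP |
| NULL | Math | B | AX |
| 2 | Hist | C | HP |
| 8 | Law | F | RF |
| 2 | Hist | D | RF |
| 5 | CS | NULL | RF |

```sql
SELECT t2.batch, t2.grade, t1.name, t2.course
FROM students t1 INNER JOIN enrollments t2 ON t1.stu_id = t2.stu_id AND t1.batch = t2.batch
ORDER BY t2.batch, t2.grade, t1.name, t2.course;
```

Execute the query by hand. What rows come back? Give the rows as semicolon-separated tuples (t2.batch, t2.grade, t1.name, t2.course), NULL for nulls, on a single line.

(RF, D, Ivan, Hist)

INNER JOIN keeps only pairs where the ON condition holds.
Matching on t1.stu_id = t2.stu_id AND t1.batch = t2.batch. A NULL in a compared column never satisfies the condition.
- t1[0] stu_id=2, batch=RF → 1 match(es) in t2 → 1 row(s).
- t1[1] stu_id=4, batch=AX → no match; dropped.
- t1[2] stu_id=7, batch=HP → no match; dropped.
- t1[3] stu_id=5, batch=AX → no match; dropped.
- t1[4] stu_id=9, batch=RF → no match; dropped.
- t1[5] stu_id=1, batch=RF → no match; dropped.
- t1[6] stu_id=7, batch=AX → no match; dropped.
- t1[7] stu_id=NULL, batch=AX → no match; dropped.
- t1[8] stu_id=1, batch=HP → no match; dropped.
After projecting and ordering:
t2.batch | t2.grade | t1.name | t2.course
RF | D | Ivan | Hist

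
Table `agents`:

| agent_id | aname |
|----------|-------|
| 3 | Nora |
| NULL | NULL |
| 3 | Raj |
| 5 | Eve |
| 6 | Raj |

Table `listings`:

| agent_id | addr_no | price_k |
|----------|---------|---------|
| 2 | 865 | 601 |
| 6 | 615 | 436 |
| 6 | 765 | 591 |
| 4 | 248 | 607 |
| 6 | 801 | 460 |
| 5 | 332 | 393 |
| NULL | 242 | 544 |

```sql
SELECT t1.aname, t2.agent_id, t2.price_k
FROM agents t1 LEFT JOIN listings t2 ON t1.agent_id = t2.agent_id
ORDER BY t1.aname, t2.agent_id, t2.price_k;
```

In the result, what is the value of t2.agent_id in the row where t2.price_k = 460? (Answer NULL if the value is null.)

LEFT JOIN keeps every row from `agents`; unmatched rows get NULL for `listings`'s columns.
Matching on t1.agent_id = t2.agent_id. A NULL in a compared column never satisfies the condition.
- t1 (agent_id=3) has no partner → padded with NULL.
- t1 (agent_id=NULL) has no partner → padded with NULL.
- t1 (agent_id=3) has no partner → padded with NULL.
- t1 (agent_id=5) pairs with 1 row(s) of t2.
- t1 (agent_id=6) pairs with 3 row(s) of t2.

6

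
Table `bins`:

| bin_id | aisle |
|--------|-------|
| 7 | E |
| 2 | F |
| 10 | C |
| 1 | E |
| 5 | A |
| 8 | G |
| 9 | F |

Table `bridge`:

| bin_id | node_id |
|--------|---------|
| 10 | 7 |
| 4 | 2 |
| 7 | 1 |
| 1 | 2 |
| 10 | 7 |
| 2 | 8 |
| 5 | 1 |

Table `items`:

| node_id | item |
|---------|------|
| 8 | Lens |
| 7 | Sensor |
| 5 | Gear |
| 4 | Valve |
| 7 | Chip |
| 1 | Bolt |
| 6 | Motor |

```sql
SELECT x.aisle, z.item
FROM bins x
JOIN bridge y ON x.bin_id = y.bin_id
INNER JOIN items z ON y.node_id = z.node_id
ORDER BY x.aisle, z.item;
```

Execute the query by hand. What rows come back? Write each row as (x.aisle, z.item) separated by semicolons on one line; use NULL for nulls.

Joins associate left-to-right: bins INNER JOIN bridge on bin_id gives 6 intermediate row(s).
Then INNER JOIN `items z` on node_id: keep only rows whose y.node_id appears in z.

(A, Bolt); (C, Chip); (C, Chip); (C, Sensor); (C, Sensor); (E, Bolt); (F, Lens)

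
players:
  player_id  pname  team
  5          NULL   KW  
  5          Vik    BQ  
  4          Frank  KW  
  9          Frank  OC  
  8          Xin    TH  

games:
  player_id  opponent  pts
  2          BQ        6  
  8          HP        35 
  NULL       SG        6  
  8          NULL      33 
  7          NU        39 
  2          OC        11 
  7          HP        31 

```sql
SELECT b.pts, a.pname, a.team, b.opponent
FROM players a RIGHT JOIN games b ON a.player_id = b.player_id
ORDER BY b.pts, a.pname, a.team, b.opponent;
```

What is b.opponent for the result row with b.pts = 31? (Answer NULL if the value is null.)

RIGHT JOIN keeps every row from `games`; unmatched rows get NULL for `players`'s columns.
Matching on a.player_id = b.player_id. A NULL in a compared column never satisfies the condition.
Matched pairs: 2; unmatched b rows kept: 5.

HP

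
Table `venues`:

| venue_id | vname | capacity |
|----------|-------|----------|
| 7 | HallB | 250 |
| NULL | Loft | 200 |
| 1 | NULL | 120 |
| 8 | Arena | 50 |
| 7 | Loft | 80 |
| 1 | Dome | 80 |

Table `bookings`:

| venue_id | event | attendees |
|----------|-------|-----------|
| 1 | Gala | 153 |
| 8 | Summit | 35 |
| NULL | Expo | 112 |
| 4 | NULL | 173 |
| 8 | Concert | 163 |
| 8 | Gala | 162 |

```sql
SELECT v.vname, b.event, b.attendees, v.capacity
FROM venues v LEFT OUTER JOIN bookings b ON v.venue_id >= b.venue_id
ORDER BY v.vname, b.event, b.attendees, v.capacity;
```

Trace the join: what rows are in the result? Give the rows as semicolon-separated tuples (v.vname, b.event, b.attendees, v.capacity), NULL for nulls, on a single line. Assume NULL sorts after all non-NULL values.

LEFT JOIN keeps every row from `venues`; unmatched rows get NULL for `bookings`'s columns.
Matching on v.venue_id >= b.venue_id. A NULL in a compared column never satisfies the condition.
Matched pairs: 11; unmatched v rows kept: 1.

(Arena, Concert, 163, 50); (Arena, Gala, 153, 50); (Arena, Gala, 162, 50); (Arena, Summit, 35, 50); (Arena, NULL, 173, 50); (Dome, Gala, 153, 80); (HallB, Gala, 153, 250); (HallB, NULL, 173, 250); (Loft, Gala, 153, 80); (Loft, NULL, 173, 80); (Loft, NULL, NULL, 200); (NULL, Gala, 153, 120)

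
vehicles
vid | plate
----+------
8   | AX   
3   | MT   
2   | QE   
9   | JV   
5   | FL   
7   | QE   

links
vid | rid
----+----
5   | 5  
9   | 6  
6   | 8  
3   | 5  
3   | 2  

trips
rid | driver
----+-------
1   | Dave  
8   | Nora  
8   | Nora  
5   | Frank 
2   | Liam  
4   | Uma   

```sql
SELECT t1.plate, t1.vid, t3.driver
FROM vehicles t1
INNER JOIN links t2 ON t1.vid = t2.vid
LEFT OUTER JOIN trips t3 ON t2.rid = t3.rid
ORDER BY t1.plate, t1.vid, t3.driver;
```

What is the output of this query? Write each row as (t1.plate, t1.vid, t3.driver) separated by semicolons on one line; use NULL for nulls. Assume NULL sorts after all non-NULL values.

Joins associate left-to-right: vehicles INNER JOIN links on vid gives 4 intermediate row(s).
Then LEFT JOIN `trips t3` on rid: each of those 4 rows is kept; rows whose t2.rid has no match in t3 get NULL for t3's columns.

(FL, 5, Frank); (JV, 9, NULL); (MT, 3, Frank); (MT, 3, Liam)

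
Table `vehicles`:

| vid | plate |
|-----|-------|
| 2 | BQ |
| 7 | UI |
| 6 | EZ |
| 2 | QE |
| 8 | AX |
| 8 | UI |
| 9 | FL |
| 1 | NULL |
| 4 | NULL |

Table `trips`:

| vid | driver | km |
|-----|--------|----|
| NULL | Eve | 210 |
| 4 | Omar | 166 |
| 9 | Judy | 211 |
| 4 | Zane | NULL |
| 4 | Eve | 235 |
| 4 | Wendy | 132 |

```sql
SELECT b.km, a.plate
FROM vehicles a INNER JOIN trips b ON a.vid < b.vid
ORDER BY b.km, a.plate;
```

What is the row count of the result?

20

INNER JOIN keeps only pairs where the ON condition holds.
Matching on a.vid < b.vid. A NULL in a compared column never satisfies the condition.
- a row (vid=2): matches 5 b row(s) → 5 output row(s).
- a row (vid=7): matches 1 b row(s) → 1 output row(s).
- a row (vid=6): matches 1 b row(s) → 1 output row(s).
- a row (vid=2): matches 5 b row(s) → 5 output row(s).
- a row (vid=8): matches 1 b row(s) → 1 output row(s).
- a row (vid=8): matches 1 b row(s) → 1 output row(s).
- a row (vid=9): no match → dropped.
- a row (vid=1): matches 5 b row(s) → 5 output row(s).
- a row (vid=4): matches 1 b row(s) → 1 output row(s).
Total: 20 rows.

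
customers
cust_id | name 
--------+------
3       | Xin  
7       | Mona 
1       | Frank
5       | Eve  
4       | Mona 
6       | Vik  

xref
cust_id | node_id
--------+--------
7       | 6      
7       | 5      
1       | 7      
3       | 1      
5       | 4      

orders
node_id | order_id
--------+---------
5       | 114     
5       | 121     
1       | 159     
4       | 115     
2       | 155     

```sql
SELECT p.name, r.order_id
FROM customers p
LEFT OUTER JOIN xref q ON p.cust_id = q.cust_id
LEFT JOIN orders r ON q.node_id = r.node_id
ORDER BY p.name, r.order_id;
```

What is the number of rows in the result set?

Joins associate left-to-right: customers LEFT JOIN xref on cust_id gives 7 intermediate row(s).
Then LEFT JOIN `orders r` on node_id: each of those 7 rows is kept; rows whose q.node_id has no match in r get NULL for r's columns.
Result: 8 row(s).

8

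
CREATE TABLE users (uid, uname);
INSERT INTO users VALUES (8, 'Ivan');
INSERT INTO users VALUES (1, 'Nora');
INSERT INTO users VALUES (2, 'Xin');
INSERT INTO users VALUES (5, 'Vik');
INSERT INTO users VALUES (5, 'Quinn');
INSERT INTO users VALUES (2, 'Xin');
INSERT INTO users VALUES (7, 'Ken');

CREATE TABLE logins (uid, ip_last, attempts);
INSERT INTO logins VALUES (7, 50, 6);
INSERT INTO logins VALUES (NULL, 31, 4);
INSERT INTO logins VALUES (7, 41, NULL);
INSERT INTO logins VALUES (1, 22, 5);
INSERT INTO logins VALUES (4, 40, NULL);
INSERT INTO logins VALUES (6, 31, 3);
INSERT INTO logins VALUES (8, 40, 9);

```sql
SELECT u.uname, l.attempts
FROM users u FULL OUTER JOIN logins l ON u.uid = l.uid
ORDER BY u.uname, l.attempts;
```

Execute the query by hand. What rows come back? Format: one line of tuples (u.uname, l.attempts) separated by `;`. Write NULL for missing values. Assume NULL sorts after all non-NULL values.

FULL OUTER JOIN keeps every row from both sides; unmatched rows get NULL for the other side's columns.
Matching on u.uid = l.uid. A NULL in a compared column never satisfies the condition.
- uid=8: 1 matching l row(s), so 1 row(s) emitted.
- uid=1: 1 matching l row(s), so 1 row(s) emitted.
- uid=2: no l row matches, row kept with l columns NULL.
- uid=5: no l row matches, row kept with l columns NULL.
- uid=5: no l row matches, row kept with l columns NULL.
- uid=2: no l row matches, row kept with l columns NULL.
- uid=7: 2 matching l row(s), so 2 row(s) emitted.
- plus 3 unmatched l row(s), each kept with NULL u columns.

(Ivan, 9); (Ken, 6); (Ken, NULL); (Nora, 5); (Quinn, NULL); (Vik, NULL); (Xin, NULL); (Xin, NULL); (NULL, 3); (NULL, 4); (NULL, NULL)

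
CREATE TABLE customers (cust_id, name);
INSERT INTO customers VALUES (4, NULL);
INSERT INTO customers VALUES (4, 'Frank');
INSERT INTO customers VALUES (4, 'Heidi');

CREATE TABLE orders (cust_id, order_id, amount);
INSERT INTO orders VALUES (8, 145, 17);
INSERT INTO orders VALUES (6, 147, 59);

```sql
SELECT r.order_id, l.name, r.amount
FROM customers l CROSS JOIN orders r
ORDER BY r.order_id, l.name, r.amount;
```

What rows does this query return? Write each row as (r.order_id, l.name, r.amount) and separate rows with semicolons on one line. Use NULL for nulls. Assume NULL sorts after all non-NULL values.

(145, Frank, 17); (145, Heidi, 17); (145, NULL, 17); (147, Frank, 59); (147, Heidi, 59); (147, NULL, 59)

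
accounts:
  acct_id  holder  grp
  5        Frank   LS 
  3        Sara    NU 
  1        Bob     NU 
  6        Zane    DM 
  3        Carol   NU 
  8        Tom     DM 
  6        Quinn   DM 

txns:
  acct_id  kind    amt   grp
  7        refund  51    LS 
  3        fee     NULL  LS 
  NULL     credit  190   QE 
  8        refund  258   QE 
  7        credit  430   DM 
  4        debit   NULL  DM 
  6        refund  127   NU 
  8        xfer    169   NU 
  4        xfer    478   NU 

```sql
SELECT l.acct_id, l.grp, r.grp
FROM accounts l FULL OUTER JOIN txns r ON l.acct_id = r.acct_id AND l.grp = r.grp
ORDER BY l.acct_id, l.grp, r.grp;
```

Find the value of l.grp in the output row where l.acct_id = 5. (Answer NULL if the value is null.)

LS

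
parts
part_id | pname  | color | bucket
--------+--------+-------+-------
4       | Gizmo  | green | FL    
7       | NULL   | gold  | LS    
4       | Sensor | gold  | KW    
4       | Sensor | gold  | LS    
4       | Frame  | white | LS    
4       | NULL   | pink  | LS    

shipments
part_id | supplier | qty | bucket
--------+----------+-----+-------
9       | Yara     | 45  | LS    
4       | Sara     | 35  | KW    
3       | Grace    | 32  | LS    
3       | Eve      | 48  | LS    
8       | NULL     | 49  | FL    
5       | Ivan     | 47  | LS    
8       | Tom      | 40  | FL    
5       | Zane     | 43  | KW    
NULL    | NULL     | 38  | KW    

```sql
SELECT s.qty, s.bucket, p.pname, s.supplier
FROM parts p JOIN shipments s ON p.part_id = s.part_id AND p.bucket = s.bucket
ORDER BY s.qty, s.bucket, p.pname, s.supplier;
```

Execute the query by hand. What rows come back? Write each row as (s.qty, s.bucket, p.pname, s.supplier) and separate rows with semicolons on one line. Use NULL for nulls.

(35, KW, Sensor, Sara)

INNER JOIN keeps only pairs where the ON condition holds.
Matching on p.part_id = s.part_id AND p.bucket = s.bucket. A NULL in a compared column never satisfies the condition.
- part_id=4, bucket=FL: no matching s row, dropped.
- part_id=7, bucket=LS: no matching s row, dropped.
- part_id=4, bucket=KW: 1 matching s row(s), so 1 row(s) emitted.
- part_id=4, bucket=LS: no matching s row, dropped.
- part_id=4, bucket=LS: no matching s row, dropped.
- part_id=4, bucket=LS: no matching s row, dropped.
After projecting and ordering:
s.qty | s.bucket | p.pname | s.supplier
35 | KW | Sensor | Sara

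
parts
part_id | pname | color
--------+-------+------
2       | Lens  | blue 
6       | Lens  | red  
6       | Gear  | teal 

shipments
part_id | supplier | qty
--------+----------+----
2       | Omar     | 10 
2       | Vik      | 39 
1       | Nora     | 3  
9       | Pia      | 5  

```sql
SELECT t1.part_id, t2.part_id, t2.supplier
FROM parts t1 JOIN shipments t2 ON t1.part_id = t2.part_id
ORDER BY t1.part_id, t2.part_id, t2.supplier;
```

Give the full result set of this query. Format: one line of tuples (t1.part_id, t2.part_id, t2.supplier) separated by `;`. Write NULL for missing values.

INNER JOIN keeps only pairs where the ON condition holds.
Matching on t1.part_id = t2.part_id.
Matched pairs: 2.

(2, 2, Omar); (2, 2, Vik)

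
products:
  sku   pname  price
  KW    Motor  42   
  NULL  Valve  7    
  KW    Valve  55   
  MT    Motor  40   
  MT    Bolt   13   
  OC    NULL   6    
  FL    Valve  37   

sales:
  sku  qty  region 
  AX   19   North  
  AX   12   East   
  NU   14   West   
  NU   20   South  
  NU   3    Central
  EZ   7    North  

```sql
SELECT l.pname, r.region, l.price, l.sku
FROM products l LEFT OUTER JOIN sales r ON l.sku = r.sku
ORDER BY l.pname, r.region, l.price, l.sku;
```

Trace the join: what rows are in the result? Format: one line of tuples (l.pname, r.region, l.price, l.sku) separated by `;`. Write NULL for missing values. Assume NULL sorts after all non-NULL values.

LEFT JOIN keeps every row from `products`; unmatched rows get NULL for `sales`'s columns.
Matching on l.sku = r.sku. A NULL in a compared column never satisfies the condition.
Matched pairs: 0; unmatched l rows kept: 7.

(Bolt, NULL, 13, MT); (Motor, NULL, 40, MT); (Motor, NULL, 42, KW); (Valve, NULL, 7, NULL); (Valve, NULL, 37, FL); (Valve, NULL, 55, KW); (NULL, NULL, 6, OC)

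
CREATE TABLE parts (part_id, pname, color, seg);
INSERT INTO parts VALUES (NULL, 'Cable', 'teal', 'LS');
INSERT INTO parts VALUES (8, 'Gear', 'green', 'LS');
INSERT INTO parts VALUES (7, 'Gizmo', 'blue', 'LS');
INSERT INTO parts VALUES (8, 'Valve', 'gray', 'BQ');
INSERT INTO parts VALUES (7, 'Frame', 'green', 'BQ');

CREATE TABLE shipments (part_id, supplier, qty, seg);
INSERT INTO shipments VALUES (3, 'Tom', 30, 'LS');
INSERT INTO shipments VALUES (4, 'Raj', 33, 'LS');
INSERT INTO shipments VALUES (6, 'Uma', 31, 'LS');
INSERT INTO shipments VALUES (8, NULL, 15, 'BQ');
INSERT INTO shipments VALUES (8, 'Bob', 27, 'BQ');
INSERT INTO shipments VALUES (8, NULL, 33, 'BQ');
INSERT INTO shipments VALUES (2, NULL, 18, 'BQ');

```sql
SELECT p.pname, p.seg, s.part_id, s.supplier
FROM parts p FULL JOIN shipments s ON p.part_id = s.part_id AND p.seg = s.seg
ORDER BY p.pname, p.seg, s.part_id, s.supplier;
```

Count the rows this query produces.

FULL OUTER JOIN keeps every row from both sides; unmatched rows get NULL for the other side's columns.
Matching on p.part_id = s.part_id AND p.seg = s.seg. A NULL in a compared column never satisfies the condition.
Matched pairs: 3; unmatched p rows kept: 4; unmatched s rows kept: 4.
Total: 3 matched + 8 padded = 11 rows.

11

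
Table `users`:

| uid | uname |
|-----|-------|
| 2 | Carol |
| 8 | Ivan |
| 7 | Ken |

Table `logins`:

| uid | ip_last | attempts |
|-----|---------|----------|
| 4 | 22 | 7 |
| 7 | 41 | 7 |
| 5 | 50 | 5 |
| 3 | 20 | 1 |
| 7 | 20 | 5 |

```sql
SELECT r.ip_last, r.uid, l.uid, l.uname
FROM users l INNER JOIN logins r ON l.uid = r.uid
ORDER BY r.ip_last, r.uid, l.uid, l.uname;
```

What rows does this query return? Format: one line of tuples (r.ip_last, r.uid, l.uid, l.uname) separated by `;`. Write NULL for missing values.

INNER JOIN keeps only pairs where the ON condition holds.
Matching on l.uid = r.uid.
- l row (uid=2): no match → dropped.
- l row (uid=8): no match → dropped.
- l row (uid=7): matches 2 r row(s) → 2 output row(s).
After projecting and ordering:
r.ip_last | r.uid | l.uid | l.uname
20 | 7 | 7 | Ken
41 | 7 | 7 | Ken

(20, 7, 7, Ken); (41, 7, 7, Ken)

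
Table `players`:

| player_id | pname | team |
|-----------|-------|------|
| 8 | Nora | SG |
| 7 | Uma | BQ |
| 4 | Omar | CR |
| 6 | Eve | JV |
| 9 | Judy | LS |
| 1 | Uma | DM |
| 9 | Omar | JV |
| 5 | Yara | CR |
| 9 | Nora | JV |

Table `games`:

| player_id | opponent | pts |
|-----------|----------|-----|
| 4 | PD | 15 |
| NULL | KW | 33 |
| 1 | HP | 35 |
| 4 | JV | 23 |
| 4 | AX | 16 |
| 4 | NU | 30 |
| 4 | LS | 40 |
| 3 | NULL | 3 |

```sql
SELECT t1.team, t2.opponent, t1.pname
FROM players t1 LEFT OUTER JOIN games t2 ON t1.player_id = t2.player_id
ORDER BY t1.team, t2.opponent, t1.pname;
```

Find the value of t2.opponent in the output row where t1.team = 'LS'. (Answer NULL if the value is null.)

LEFT JOIN keeps every row from `players`; unmatched rows get NULL for `games`'s columns.
Matching on t1.player_id = t2.player_id. A NULL in a compared column never satisfies the condition.
Matched pairs: 6; unmatched t1 rows kept: 7.

NULL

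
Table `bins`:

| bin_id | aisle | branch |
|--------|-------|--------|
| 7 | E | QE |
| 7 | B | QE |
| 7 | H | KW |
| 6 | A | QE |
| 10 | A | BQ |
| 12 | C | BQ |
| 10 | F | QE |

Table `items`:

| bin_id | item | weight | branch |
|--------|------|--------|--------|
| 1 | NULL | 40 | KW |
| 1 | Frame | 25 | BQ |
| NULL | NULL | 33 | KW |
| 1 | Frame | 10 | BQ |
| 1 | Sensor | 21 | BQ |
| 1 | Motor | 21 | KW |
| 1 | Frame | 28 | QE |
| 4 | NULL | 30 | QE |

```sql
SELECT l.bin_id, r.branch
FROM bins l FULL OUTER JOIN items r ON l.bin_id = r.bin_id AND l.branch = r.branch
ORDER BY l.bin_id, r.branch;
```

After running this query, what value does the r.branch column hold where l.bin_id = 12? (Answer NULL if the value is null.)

FULL OUTER JOIN keeps every row from both sides; unmatched rows get NULL for the other side's columns.
Matching on l.bin_id = r.bin_id AND l.branch = r.branch. A NULL in a compared column never satisfies the condition.
- bin_id=7, branch=QE: no r row matches, row kept with r columns NULL.
- bin_id=7, branch=QE: no r row matches, row kept with r columns NULL.
- bin_id=7, branch=KW: no r row matches, row kept with r columns NULL.
- bin_id=6, branch=QE: no r row matches, row kept with r columns NULL.
- bin_id=10, branch=BQ: no r row matches, row kept with r columns NULL.
- bin_id=12, branch=BQ: no r row matches, row kept with r columns NULL.
- bin_id=10, branch=QE: no r row matches, row kept with r columns NULL.
- plus 8 unmatched r row(s), each kept with NULL l columns.

NULL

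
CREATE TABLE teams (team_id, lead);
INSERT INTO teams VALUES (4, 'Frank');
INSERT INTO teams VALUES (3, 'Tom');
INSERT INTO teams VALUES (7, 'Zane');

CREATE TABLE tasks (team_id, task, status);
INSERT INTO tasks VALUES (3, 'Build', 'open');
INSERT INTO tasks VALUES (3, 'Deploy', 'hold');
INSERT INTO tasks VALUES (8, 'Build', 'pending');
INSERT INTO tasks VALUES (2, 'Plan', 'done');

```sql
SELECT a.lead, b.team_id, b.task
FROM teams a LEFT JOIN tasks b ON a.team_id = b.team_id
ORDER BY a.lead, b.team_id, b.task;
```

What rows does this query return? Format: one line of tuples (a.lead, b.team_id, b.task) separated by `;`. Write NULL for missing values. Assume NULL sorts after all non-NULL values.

(Frank, NULL, NULL); (Tom, 3, Build); (Tom, 3, Deploy); (Zane, NULL, NULL)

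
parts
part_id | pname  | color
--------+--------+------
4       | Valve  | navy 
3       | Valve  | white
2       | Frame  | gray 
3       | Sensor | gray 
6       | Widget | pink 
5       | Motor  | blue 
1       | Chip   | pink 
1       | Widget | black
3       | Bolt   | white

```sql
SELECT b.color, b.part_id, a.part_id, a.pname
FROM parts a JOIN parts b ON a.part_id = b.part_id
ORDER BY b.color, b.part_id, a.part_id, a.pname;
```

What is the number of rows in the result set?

17

INNER JOIN keeps only pairs where the ON condition holds.
Matching on a.part_id = b.part_id.
- part_id=4: 1 matching b row(s), so 1 row(s) emitted.
- part_id=3: 3 matching b row(s), so 3 row(s) emitted.
- part_id=2: 1 matching b row(s), so 1 row(s) emitted.
- part_id=3: 3 matching b row(s), so 3 row(s) emitted.
- part_id=6: 1 matching b row(s), so 1 row(s) emitted.
- part_id=5: 1 matching b row(s), so 1 row(s) emitted.
- part_id=1: 2 matching b row(s), so 2 row(s) emitted.
- part_id=1: 2 matching b row(s), so 2 row(s) emitted.
- part_id=3: 3 matching b row(s), so 3 row(s) emitted.
Total: 17 rows.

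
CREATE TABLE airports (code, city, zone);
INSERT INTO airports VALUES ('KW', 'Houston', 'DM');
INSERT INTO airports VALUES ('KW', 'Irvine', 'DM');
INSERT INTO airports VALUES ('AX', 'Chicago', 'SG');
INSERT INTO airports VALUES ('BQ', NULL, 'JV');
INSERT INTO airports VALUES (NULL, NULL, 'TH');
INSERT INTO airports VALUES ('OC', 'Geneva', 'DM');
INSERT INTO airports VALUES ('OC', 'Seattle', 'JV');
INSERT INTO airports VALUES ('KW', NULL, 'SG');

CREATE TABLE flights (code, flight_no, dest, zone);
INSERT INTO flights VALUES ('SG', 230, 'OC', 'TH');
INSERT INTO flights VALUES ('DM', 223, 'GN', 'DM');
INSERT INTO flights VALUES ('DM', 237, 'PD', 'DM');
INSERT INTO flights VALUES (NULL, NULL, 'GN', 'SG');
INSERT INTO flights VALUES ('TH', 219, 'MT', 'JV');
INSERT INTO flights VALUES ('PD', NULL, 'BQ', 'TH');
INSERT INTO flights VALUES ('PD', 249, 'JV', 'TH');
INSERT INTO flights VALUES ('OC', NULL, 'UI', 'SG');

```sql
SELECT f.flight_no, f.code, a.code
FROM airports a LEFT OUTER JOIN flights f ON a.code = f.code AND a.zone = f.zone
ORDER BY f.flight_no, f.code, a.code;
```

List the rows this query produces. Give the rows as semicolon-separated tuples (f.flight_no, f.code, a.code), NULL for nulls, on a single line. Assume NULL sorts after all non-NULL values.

(NULL, NULL, AX); (NULL, NULL, BQ); (NULL, NULL, KW); (NULL, NULL, KW); (NULL, NULL, KW); (NULL, NULL, OC); (NULL, NULL, OC); (NULL, NULL, NULL)

LEFT JOIN keeps every row from `airports`; unmatched rows get NULL for `flights`'s columns.
Matching on a.code = f.code AND a.zone = f.zone. A NULL in a compared column never satisfies the condition.
- a row (code=KW, zone=DM): no match → kept, f columns NULL.
- a row (code=KW, zone=DM): no match → kept, f columns NULL.
- a row (code=AX, zone=SG): no match → kept, f columns NULL.
- a row (code=BQ, zone=JV): no match → kept, f columns NULL.
- a row (code=NULL, zone=TH): no match → kept, f columns NULL.
- a row (code=OC, zone=DM): no match → kept, f columns NULL.
- a row (code=OC, zone=JV): no match → kept, f columns NULL.
- a row (code=KW, zone=SG): no match → kept, f columns NULL.
After projecting and ordering:
f.flight_no | f.code | a.code
NULL | NULL | AX
NULL | NULL | BQ
NULL | NULL | KW
NULL | NULL | KW
NULL | NULL | KW
NULL | NULL | OC
NULL | NULL | OC
NULL | NULL | NULL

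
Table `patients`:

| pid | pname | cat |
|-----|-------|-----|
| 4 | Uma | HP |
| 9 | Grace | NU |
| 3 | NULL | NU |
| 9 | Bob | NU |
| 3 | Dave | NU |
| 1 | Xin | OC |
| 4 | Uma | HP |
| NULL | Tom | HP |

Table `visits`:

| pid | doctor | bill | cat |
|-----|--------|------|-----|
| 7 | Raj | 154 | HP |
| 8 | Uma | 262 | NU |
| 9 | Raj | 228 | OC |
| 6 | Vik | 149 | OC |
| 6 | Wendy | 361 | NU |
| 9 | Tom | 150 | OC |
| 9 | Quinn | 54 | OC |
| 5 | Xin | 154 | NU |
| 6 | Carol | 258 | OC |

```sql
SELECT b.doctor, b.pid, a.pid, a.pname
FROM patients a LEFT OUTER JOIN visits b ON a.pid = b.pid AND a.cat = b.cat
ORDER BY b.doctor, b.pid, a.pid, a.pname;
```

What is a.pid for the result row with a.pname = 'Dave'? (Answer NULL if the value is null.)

3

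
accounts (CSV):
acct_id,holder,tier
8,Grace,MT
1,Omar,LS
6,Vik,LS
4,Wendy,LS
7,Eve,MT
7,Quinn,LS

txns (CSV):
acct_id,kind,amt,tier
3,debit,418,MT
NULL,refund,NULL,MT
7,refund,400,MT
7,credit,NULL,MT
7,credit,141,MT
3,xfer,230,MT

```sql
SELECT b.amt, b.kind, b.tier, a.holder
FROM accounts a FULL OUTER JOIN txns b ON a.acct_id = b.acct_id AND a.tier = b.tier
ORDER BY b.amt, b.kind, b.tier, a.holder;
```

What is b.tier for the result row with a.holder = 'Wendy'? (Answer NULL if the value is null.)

FULL OUTER JOIN keeps every row from both sides; unmatched rows get NULL for the other side's columns.
Matching on a.acct_id = b.acct_id AND a.tier = b.tier. A NULL in a compared column never satisfies the condition.
Matched pairs: 3; unmatched a rows kept: 5; unmatched b rows kept: 3.

NULL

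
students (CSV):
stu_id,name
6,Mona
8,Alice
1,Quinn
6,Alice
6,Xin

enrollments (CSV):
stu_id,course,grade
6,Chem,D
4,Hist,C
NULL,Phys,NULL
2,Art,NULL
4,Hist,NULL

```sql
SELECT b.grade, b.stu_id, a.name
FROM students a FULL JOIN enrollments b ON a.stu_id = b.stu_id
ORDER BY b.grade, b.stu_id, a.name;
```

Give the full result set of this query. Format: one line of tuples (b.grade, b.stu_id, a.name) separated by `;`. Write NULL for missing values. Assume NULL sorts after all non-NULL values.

FULL OUTER JOIN keeps every row from both sides; unmatched rows get NULL for the other side's columns.
Matching on a.stu_id = b.stu_id. A NULL in a compared column never satisfies the condition.
- a (stu_id=6) pairs with 1 row(s) of b.
- a (stu_id=8) has no partner → padded with NULL.
- a (stu_id=1) has no partner → padded with NULL.
- a (stu_id=6) pairs with 1 row(s) of b.
- a (stu_id=6) pairs with 1 row(s) of b.
- 4 row(s) from b found no a partner → padded with NULL.
After projecting and ordering:
b.grade | b.stu_id | a.name
C | 4 | NULL
D | 6 | Alice
D | 6 | Mona
D | 6 | Xin
NULL | 2 | NULL
NULL | 4 | NULL
NULL | NULL | Alice
NULL | NULL | Quinn
NULL | NULL | NULL

(C, 4, NULL); (D, 6, Alice); (D, 6, Mona); (D, 6, Xin); (NULL, 2, NULL); (NULL, 4, NULL); (NULL, NULL, Alice); (NULL, NULL, Quinn); (NULL, NULL, NULL)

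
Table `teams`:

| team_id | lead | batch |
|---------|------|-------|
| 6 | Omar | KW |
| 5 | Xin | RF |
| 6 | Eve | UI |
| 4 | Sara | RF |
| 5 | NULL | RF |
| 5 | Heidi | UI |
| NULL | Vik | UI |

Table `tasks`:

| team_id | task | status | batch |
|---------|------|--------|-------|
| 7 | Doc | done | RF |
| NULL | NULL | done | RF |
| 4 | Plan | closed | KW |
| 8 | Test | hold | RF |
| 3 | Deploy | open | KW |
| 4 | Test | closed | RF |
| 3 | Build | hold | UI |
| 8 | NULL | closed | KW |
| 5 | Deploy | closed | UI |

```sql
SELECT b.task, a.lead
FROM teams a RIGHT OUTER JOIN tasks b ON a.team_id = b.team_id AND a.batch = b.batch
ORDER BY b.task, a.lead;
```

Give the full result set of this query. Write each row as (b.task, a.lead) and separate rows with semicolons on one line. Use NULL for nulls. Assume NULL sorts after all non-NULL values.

RIGHT JOIN keeps every row from `tasks`; unmatched rows get NULL for `teams`'s columns.
Matching on a.team_id = b.team_id AND a.batch = b.batch. A NULL in a compared column never satisfies the condition.
- a row (team_id=6, batch=KW): no match.
- a row (team_id=5, batch=RF): no match.
- a row (team_id=6, batch=UI): no match.
- a row (team_id=4, batch=RF): matches 1 b row(s) → 1 output row(s).
- a row (team_id=5, batch=RF): no match.
- a row (team_id=5, batch=UI): matches 1 b row(s) → 1 output row(s).
- a row (team_id=NULL, batch=UI): no match.
- plus 7 unmatched b row(s), each kept with NULL a columns.
After projecting and ordering:
b.task | a.lead
Build | NULL
Deploy | Heidi
Deploy | NULL
Doc | NULL
Plan | NULL
Test | Sara
Test | NULL
NULL | NULL
NULL | NULL

(Build, NULL); (Deploy, Heidi); (Deploy, NULL); (Doc, NULL); (Plan, NULL); (Test, Sara); (Test, NULL); (NULL, NULL); (NULL, NULL)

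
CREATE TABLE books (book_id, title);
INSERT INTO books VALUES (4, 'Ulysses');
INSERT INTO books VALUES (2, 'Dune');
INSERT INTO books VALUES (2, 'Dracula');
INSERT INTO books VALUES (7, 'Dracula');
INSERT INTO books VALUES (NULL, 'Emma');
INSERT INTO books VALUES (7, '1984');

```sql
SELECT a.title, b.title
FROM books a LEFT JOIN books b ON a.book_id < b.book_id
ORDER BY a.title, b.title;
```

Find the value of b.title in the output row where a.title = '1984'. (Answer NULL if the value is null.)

NULL

LEFT JOIN keeps every row from `books a`; unmatched rows get NULL for `books b`'s columns.
Matching on a.book_id < b.book_id. A NULL in a compared column never satisfies the condition.
- a row (book_id=4): matches 2 b row(s) → 2 output row(s).
- a row (book_id=2): matches 3 b row(s) → 3 output row(s).
- a row (book_id=2): matches 3 b row(s) → 3 output row(s).
- a row (book_id=7): no match → kept, b columns NULL.
- a row (book_id=NULL): no match → kept, b columns NULL.
- a row (book_id=7): no match → kept, b columns NULL.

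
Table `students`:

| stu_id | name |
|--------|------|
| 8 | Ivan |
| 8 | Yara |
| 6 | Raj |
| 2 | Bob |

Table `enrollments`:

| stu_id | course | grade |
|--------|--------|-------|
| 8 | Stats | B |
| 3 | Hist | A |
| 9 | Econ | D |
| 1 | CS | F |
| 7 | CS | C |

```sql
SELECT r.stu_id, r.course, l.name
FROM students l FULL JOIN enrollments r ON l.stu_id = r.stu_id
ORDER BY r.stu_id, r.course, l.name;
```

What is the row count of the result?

FULL OUTER JOIN keeps every row from both sides; unmatched rows get NULL for the other side's columns.
Matching on l.stu_id = r.stu_id.
Matched pairs: 2; unmatched l rows kept: 2; unmatched r rows kept: 4.
Total: 2 matched + 6 padded = 8 rows.

8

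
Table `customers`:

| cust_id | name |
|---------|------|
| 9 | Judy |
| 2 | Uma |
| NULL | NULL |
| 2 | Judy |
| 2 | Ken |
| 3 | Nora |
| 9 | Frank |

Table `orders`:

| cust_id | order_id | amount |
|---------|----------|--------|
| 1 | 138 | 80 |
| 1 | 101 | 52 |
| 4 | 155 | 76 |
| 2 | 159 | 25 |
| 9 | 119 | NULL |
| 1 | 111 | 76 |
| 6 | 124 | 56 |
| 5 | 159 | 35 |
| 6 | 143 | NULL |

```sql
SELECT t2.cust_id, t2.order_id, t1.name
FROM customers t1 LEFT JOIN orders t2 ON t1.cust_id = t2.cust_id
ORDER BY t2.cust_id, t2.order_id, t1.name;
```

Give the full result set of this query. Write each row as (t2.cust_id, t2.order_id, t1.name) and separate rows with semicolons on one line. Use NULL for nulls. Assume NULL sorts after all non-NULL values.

LEFT JOIN keeps every row from `customers`; unmatched rows get NULL for `orders`'s columns.
Matching on t1.cust_id = t2.cust_id. A NULL in a compared column never satisfies the condition.
- t1[0] cust_id=9 → 1 match(es) in t2 → 1 row(s).
- t1[1] cust_id=2 → 1 match(es) in t2 → 1 row(s).
- t1[2] cust_id=NULL → no match; kept with NULLs on the t2 side.
- t1[3] cust_id=2 → 1 match(es) in t2 → 1 row(s).
- t1[4] cust_id=2 → 1 match(es) in t2 → 1 row(s).
- t1[5] cust_id=3 → no match; kept with NULLs on the t2 side.
- t1[6] cust_id=9 → 1 match(es) in t2 → 1 row(s).
After projecting and ordering:
t2.cust_id | t2.order_id | t1.name
2 | 159 | Judy
2 | 159 | Ken
2 | 159 | Uma
9 | 119 | Frank
9 | 119 | Judy
NULL | NULL | Nora
NULL | NULL | NULL

(2, 159, Judy); (2, 159, Ken); (2, 159, Uma); (9, 119, Frank); (9, 119, Judy); (NULL, NULL, Nora); (NULL, NULL, NULL)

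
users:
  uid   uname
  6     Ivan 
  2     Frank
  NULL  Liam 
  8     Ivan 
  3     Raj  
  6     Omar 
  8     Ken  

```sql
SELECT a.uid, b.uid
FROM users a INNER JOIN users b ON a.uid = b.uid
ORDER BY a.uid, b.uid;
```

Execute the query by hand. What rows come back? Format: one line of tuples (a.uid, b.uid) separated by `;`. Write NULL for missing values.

(2, 2); (3, 3); (6, 6); (6, 6); (6, 6); (6, 6); (8, 8); (8, 8); (8, 8); (8, 8)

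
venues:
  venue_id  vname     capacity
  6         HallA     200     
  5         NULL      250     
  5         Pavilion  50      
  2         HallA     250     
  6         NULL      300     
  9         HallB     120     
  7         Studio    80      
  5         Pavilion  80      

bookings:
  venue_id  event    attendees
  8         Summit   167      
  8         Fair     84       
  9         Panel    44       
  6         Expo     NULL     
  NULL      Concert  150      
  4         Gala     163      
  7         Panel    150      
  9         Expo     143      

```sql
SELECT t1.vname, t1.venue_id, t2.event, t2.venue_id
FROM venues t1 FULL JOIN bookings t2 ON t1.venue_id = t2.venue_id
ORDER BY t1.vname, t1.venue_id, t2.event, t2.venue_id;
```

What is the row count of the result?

FULL OUTER JOIN keeps every row from both sides; unmatched rows get NULL for the other side's columns.
Matching on t1.venue_id = t2.venue_id. A NULL in a compared column never satisfies the condition.
- t1 (venue_id=6) pairs with 1 row(s) of t2.
- t1 (venue_id=5) has no partner → padded with NULL.
- t1 (venue_id=5) has no partner → padded with NULL.
- t1 (venue_id=2) has no partner → padded with NULL.
- t1 (venue_id=6) pairs with 1 row(s) of t2.
- t1 (venue_id=9) pairs with 2 row(s) of t2.
- t1 (venue_id=7) pairs with 1 row(s) of t2.
- t1 (venue_id=5) has no partner → padded with NULL.
- 4 t2 row(s) had no t1 match → kept, t1 columns NULL.
Total: 5 matched + 8 padded = 13 rows.

13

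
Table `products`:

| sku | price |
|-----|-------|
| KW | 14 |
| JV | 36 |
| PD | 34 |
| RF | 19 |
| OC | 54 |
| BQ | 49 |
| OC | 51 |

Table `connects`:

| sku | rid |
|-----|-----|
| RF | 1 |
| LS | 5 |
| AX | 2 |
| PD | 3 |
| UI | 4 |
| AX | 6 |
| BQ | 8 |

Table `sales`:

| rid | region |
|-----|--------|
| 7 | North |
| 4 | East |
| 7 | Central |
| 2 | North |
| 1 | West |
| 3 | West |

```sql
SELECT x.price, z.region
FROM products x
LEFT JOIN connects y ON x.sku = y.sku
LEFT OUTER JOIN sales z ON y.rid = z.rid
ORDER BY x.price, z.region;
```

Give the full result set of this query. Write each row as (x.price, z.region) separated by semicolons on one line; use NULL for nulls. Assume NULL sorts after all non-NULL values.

(14, NULL); (19, West); (34, West); (36, NULL); (49, NULL); (51, NULL); (54, NULL)

Joins associate left-to-right: products LEFT JOIN connects on sku gives 7 intermediate row(s).
Then LEFT JOIN `sales z` on rid: each of those 7 rows is kept; rows whose y.rid has no match in z get NULL for z's columns.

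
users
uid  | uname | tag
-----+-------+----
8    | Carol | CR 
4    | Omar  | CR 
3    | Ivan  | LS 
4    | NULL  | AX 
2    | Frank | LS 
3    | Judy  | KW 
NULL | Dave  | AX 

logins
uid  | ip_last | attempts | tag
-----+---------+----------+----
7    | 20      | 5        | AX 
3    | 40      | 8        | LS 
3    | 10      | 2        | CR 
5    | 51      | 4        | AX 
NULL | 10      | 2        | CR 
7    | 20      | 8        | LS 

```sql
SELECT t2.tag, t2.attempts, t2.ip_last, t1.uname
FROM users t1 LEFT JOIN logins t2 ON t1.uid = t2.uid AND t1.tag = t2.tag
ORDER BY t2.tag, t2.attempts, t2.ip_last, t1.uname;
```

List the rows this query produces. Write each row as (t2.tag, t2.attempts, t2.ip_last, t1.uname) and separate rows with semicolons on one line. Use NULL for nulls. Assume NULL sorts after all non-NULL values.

(LS, 8, 40, Ivan); (NULL, NULL, NULL, Carol); (NULL, NULL, NULL, Dave); (NULL, NULL, NULL, Frank); (NULL, NULL, NULL, Judy); (NULL, NULL, NULL, Omar); (NULL, NULL, NULL, NULL)

LEFT JOIN keeps every row from `users`; unmatched rows get NULL for `logins`'s columns.
Matching on t1.uid = t2.uid AND t1.tag = t2.tag. A NULL in a compared column never satisfies the condition.
Matched pairs: 1; unmatched t1 rows kept: 6.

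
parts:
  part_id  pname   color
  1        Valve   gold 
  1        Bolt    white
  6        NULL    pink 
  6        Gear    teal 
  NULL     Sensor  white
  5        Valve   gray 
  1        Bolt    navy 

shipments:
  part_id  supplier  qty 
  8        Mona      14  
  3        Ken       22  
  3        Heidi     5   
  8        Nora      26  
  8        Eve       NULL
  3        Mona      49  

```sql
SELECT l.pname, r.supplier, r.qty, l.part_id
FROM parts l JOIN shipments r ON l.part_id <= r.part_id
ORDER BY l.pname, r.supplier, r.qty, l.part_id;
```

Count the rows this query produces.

27

INNER JOIN keeps only pairs where the ON condition holds.
Matching on l.part_id <= r.part_id. A NULL in a compared column never satisfies the condition.
Matched pairs: 27.
Total: 27 rows.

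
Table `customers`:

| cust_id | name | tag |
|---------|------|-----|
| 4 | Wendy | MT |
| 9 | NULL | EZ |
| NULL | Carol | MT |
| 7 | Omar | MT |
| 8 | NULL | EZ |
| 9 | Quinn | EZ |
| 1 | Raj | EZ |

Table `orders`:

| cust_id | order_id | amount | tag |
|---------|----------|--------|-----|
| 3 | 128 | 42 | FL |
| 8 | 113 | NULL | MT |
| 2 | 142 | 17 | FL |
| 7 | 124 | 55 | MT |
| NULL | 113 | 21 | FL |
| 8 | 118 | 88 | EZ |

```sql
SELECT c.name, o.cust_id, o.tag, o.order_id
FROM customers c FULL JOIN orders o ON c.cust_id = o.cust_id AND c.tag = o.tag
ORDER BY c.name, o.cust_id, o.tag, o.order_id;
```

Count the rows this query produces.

11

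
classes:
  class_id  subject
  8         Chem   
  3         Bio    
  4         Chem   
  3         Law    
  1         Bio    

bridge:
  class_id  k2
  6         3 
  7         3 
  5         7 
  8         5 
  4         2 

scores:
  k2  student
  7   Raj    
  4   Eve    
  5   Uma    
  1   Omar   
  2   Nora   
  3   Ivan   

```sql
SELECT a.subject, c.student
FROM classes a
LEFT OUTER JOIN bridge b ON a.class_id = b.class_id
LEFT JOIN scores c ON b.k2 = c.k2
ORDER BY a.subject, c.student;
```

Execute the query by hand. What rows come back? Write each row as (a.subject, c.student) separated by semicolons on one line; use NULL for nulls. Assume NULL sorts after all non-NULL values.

(Bio, NULL); (Bio, NULL); (Chem, Nora); (Chem, Uma); (Law, NULL)

Step 1 — a LEFT JOIN b on class_id → 5 row(s).
Then LEFT JOIN `scores c` on k2: each of those 5 rows is kept; rows whose b.k2 has no match in c get NULL for c's columns.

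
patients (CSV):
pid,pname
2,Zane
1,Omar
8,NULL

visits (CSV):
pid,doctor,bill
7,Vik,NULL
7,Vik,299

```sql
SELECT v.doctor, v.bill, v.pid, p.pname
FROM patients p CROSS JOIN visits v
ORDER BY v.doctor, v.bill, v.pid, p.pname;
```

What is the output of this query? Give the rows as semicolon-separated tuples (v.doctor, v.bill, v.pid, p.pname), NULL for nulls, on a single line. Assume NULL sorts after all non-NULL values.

CROSS JOIN pairs every row of `patients` with every row of `visits`: 3 × 2 = 6 rows.
After projecting and ordering:
v.doctor | v.bill | v.pid | p.pname
Vik | 299 | 7 | Omar
Vik | 299 | 7 | Zane
Vik | 299 | 7 | NULL
Vik | NULL | 7 | Omar
Vik | NULL | 7 | Zane
Vik | NULL | 7 | NULL

(Vik, 299, 7, Omar); (Vik, 299, 7, Zane); (Vik, 299, 7, NULL); (Vik, NULL, 7, Omar); (Vik, NULL, 7, Zane); (Vik, NULL, 7, NULL)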